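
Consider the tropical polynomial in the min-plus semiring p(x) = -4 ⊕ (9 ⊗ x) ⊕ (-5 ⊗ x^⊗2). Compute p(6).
p(6) = -4

A tropical monomial a ⊗ x^⊗i evaluates to a + i · x. Evaluating each term at x = 6:
  Term 0 contributes -4 + 0 · 6 = -4
  Term 1 contributes 9 + 1 · 6 = 15
  Term 2 contributes -5 + 2 · 6 = 7
p(6) = ⊕ of these = min[-4, 15, 7] = -4.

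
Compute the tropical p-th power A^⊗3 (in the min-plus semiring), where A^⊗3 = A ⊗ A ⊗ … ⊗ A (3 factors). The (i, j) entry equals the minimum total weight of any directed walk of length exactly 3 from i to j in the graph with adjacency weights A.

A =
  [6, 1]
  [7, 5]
A^⊗3 =
  [13, 9]
  [15, 13]

Each entry (A^⊗3)_ij equals the minimum over all length-3 walks i = v_0 → v_1 → … → v_3 = j of Σ_t A[v_t][v_{t+1}]. For example, for (i, j) = (0, 1) we minimise over 4 possible intermediate vertex sequences; the minimum is 9, attained along the walk 0 → 1 → 0 → 1.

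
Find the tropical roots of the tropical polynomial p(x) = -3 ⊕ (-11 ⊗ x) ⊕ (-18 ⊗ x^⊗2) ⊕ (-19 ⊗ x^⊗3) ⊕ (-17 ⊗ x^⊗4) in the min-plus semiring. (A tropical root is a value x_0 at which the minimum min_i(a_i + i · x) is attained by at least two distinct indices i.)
Roots: {-2, 1, 7, 8}

Each tropical root is a break point of the lower envelope of the lines y = a_i + i · x (there are 5 lines, with slopes 0, 1, ..., 4). Only the lines that attain the minimum somewhere contribute to roots; other lines are dominated. Here the surviving (envelope) indices are i = 4, i = 3, i = 2, i = 1, i = 0.
Intersections between consecutive envelope lines give the roots: for adjacent envelope indices i < j the intersection is x = (a_i − a_j) / (j − i). Reading off the sorted break points: {-2, 1, 7, 8}.
Verification: at each break x_0, at least two indices attain the minimum of min_i(a_i + i · x_0).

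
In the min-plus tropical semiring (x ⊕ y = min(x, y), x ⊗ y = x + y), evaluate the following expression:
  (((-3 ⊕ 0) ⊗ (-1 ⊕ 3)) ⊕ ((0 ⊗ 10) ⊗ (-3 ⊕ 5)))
(((-3 ⊕ 0) ⊗ (-1 ⊕ 3)) ⊕ ((0 ⊗ 10) ⊗ (-3 ⊕ 5))) = -4

Expand innermost to outermost. Recall ⊕ takes the minimum of its arguments and ⊗ takes their sum. Working out the expression (((-3 ⊕ 0) ⊗ (-1 ⊕ 3)) ⊕ ((0 ⊗ 10) ⊗ (-3 ⊕ 5))) gives -4.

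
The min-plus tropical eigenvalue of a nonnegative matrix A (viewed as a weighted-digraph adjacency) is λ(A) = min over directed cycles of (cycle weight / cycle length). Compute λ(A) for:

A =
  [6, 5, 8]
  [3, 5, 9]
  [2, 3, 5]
λ(A) = 4

Enumerate directed cycles and compute their means (weight / length). Sample:
  cycle 0 → 0: weight = 6, length = 1, mean = 6/1 ≈ 6.000
  cycle 1 → 1: weight = 5, length = 1, mean = 5/1 ≈ 5.000
  cycle 2 → 2: weight = 5, length = 1, mean = 5/1 ≈ 5.000
  cycle 0 → 1 → 0: weight = 8, length = 2, mean = 8/2 ≈ 4.000
  cycle 0 → 2 → 0: weight = 10, length = 2, mean = 10/2 ≈ 5.000
  cycle 1 → 0 → 1: weight = 8, length = 2, mean = 8/2 ≈ 4.000
Minimum mean = 4.000, attained e.g. along the cycle 0 → 1 → 0 with weight 8 and length 2. So λ(A) = 8/2 = 4.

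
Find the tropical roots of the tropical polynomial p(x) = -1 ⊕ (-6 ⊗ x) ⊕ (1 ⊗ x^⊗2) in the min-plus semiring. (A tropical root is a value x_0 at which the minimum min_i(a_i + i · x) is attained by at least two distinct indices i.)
Roots: {-7, 5}

Each tropical root is a break point of the lower envelope of the lines y = a_i + i · x (there are 3 lines, with slopes 0, 1, ..., 2). Only the lines that attain the minimum somewhere contribute to roots; other lines are dominated. Here the surviving (envelope) indices are i = 2, i = 1, i = 0.
Intersections between consecutive envelope lines give the roots: for adjacent envelope indices i < j the intersection is x = (a_i − a_j) / (j − i). Reading off the sorted break points: {-7, 5}.
Verification: at each break x_0, at least two indices attain the minimum of min_i(a_i + i · x_0).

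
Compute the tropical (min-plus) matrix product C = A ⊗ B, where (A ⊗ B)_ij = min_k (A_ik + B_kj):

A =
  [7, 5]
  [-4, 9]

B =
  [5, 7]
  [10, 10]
A ⊗ B =
  [12, 14]
  [1, 3]

Apply the min-plus product entry-by-entry:
  C[0][0] = min over k of (A[0][0] + B[0][0] = 7 + 5 = 12, A[0][1] + B[1][0] = 5 + 10 = 15) = 12 (attained at k = 0)
  C[0][1] = min over k of (A[0][0] + B[0][1] = 7 + 7 = 14, A[0][1] + B[1][1] = 5 + 10 = 15) = 14 (attained at k = 0)
  C[1][0] = min over k of (A[1][0] + B[0][0] = -4 + 5 = 1, A[1][1] + B[1][0] = 9 + 10 = 19) = 1 (attained at k = 0)
  C[1][1] = min over k of (A[1][0] + B[0][1] = -4 + 7 = 3, A[1][1] + B[1][1] = 9 + 10 = 19) = 3 (attained at k = 0)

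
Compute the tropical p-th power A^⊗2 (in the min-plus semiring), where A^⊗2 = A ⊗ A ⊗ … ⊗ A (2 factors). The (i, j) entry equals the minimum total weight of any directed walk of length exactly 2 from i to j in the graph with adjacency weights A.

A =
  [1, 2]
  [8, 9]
A^⊗2 =
  [2, 3]
  [9, 10]

Each entry (A^⊗2)_ij equals the minimum over all length-2 walks i = v_0 → v_1 → … → v_2 = j of Σ_t A[v_t][v_{t+1}]. For example, for (i, j) = (0, 1) we minimise over 2 possible intermediate vertex sequences; the minimum is 3, attained along the walk 0 → 0 → 1.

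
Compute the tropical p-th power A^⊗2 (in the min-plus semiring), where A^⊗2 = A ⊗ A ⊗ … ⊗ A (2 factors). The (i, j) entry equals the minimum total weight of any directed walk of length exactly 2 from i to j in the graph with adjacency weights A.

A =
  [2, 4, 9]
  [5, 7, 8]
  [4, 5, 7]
A^⊗2 =
  [4, 6, 11]
  [7, 9, 14]
  [6, 8, 13]

Each entry (A^⊗2)_ij equals the minimum over all length-2 walks i = v_0 → v_1 → … → v_2 = j of Σ_t A[v_t][v_{t+1}]. For example, for (i, j) = (0, 2) we minimise over 3 possible intermediate vertex sequences; the minimum is 11, attained along the walk 0 → 0 → 2.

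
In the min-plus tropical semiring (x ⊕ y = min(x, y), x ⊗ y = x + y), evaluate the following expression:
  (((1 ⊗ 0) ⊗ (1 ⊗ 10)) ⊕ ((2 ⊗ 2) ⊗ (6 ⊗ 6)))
(((1 ⊗ 0) ⊗ (1 ⊗ 10)) ⊕ ((2 ⊗ 2) ⊗ (6 ⊗ 6))) = 12

Expand innermost to outermost. Recall ⊕ takes the minimum of its arguments and ⊗ takes their sum. Working out the expression (((1 ⊗ 0) ⊗ (1 ⊗ 10)) ⊕ ((2 ⊗ 2) ⊗ (6 ⊗ 6))) gives 12.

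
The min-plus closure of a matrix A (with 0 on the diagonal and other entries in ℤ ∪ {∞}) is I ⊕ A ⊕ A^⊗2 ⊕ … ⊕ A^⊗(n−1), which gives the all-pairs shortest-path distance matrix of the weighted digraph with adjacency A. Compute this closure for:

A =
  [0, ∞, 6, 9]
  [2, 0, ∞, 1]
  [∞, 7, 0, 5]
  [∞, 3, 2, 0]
Closure =
  [0, 12, 6, 9]
  [2, 0, 3, 1]
  [9, 7, 0, 5]
  [5, 3, 2, 0]

This is the Floyd-Warshall all-pairs shortest-path computation. For each intermediate vertex k = 0, 1, …, 3, update dist[i][j] ← min(dist[i][j], dist[i][k] + dist[k][j]). The final matrix gives, for each (i, j), the minimum total weight of any directed path from i to j (possibly empty when i = j).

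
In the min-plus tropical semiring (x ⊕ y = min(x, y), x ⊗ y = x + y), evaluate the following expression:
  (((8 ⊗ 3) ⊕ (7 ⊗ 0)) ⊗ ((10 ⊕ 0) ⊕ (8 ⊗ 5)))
(((8 ⊗ 3) ⊕ (7 ⊗ 0)) ⊗ ((10 ⊕ 0) ⊕ (8 ⊗ 5))) = 7

Expand innermost to outermost. Recall ⊕ takes the minimum of its arguments and ⊗ takes their sum. Working out the expression (((8 ⊗ 3) ⊕ (7 ⊗ 0)) ⊗ ((10 ⊕ 0) ⊕ (8 ⊗ 5))) gives 7.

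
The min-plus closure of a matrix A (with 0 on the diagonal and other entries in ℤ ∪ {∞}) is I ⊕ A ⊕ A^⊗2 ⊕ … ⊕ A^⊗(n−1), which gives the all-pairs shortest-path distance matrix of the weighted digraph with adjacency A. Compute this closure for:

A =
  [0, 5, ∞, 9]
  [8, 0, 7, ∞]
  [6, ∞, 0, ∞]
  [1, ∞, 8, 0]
Closure =
  [0, 5, 12, 9]
  [8, 0, 7, 17]
  [6, 11, 0, 15]
  [1, 6, 8, 0]

This is the Floyd-Warshall all-pairs shortest-path computation. For each intermediate vertex k = 0, 1, …, 3, update dist[i][j] ← min(dist[i][j], dist[i][k] + dist[k][j]). The final matrix gives, for each (i, j), the minimum total weight of any directed path from i to j (possibly empty when i = j).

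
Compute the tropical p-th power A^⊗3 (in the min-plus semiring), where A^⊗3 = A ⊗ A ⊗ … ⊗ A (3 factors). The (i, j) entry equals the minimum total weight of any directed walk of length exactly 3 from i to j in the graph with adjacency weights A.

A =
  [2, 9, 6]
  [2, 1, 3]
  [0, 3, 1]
A^⊗3 =
  [6, 10, 8]
  [4, 3, 5]
  [2, 5, 3]

Each entry (A^⊗3)_ij equals the minimum over all length-3 walks i = v_0 → v_1 → … → v_3 = j of Σ_t A[v_t][v_{t+1}]. For example, for (i, j) = (0, 2) we minimise over 9 possible intermediate vertex sequences; the minimum is 8, attained along the walk 0 → 2 → 2 → 2.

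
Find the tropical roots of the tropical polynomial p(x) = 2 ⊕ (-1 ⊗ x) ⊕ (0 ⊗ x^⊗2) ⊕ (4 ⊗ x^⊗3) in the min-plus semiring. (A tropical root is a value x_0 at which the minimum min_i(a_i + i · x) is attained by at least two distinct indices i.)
Roots: {-4, -1, 3}

Each tropical root is a break point of the lower envelope of the lines y = a_i + i · x (there are 4 lines, with slopes 0, 1, ..., 3). Only the lines that attain the minimum somewhere contribute to roots; other lines are dominated. Here the surviving (envelope) indices are i = 3, i = 2, i = 1, i = 0.
Intersections between consecutive envelope lines give the roots: for adjacent envelope indices i < j the intersection is x = (a_i − a_j) / (j − i). Reading off the sorted break points: {-4, -1, 3}.
Verification: at each break x_0, at least two indices attain the minimum of min_i(a_i + i · x_0).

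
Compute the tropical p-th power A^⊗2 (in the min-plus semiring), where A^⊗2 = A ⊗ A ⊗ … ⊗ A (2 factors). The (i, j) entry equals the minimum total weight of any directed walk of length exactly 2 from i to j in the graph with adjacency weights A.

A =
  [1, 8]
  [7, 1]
A^⊗2 =
  [2, 9]
  [8, 2]

Each entry (A^⊗2)_ij equals the minimum over all length-2 walks i = v_0 → v_1 → … → v_2 = j of Σ_t A[v_t][v_{t+1}]. For example, for (i, j) = (0, 1) we minimise over 2 possible intermediate vertex sequences; the minimum is 9, attained along the walk 0 → 0 → 1.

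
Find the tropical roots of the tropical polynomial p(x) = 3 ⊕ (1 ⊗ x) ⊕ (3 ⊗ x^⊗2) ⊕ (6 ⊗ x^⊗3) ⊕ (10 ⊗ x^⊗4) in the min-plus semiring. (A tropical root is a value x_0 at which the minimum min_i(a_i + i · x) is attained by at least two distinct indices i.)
Roots: {-4, -3, -2, 2}

Each tropical root is a break point of the lower envelope of the lines y = a_i + i · x (there are 5 lines, with slopes 0, 1, ..., 4). Only the lines that attain the minimum somewhere contribute to roots; other lines are dominated. Here the surviving (envelope) indices are i = 4, i = 3, i = 2, i = 1, i = 0.
Intersections between consecutive envelope lines give the roots: for adjacent envelope indices i < j the intersection is x = (a_i − a_j) / (j − i). Reading off the sorted break points: {-4, -3, -2, 2}.
Verification: at each break x_0, at least two indices attain the minimum of min_i(a_i + i · x_0).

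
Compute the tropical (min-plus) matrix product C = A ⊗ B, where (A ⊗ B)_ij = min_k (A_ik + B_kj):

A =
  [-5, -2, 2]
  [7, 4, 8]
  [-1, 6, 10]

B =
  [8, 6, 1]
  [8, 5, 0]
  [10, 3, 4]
A ⊗ B =
  [3, 1, -4]
  [12, 9, 4]
  [7, 5, 0]

Apply the min-plus product entry-by-entry:
  C[0][0] = min over k of (A[0][0] + B[0][0] = -5 + 8 = 3, A[0][1] + B[1][0] = -2 + 8 = 6, A[0][2] + B[2][0] = 2 + 10 = 12) = 3 (attained at k = 0)
  C[0][1] = min over k of (A[0][0] + B[0][1] = -5 + 6 = 1, A[0][1] + B[1][1] = -2 + 5 = 3, A[0][2] + B[2][1] = 2 + 3 = 5) = 1 (attained at k = 0)
  C[0][2] = min over k of (A[0][0] + B[0][2] = -5 + 1 = -4, A[0][1] + B[1][2] = -2 + 0 = -2, A[0][2] + B[2][2] = 2 + 4 = 6) = -4 (attained at k = 0)
  C[1][0] = min over k of (A[1][0] + B[0][0] = 7 + 8 = 15, A[1][1] + B[1][0] = 4 + 8 = 12, A[1][2] + B[2][0] = 8 + 10 = 18) = 12 (attained at k = 1)
  C[1][1] = min over k of (A[1][0] + B[0][1] = 7 + 6 = 13, A[1][1] + B[1][1] = 4 + 5 = 9, A[1][2] + B[2][1] = 8 + 3 = 11) = 9 (attained at k = 1)
  C[1][2] = min over k of (A[1][0] + B[0][2] = 7 + 1 = 8, A[1][1] + B[1][2] = 4 + 0 = 4, A[1][2] + B[2][2] = 8 + 4 = 12) = 4 (attained at k = 1)
  C[2][0] = min over k of (A[2][0] + B[0][0] = -1 + 8 = 7, A[2][1] + B[1][0] = 6 + 8 = 14, A[2][2] + B[2][0] = 10 + 10 = 20) = 7 (attained at k = 0)
  C[2][1] = min over k of (A[2][0] + B[0][1] = -1 + 6 = 5, A[2][1] + B[1][1] = 6 + 5 = 11, A[2][2] + B[2][1] = 10 + 3 = 13) = 5 (attained at k = 0)
  C[2][2] = min over k of (A[2][0] + B[0][2] = -1 + 1 = 0, A[2][1] + B[1][2] = 6 + 0 = 6, A[2][2] + B[2][2] = 10 + 4 = 14) = 0 (attained at k = 0)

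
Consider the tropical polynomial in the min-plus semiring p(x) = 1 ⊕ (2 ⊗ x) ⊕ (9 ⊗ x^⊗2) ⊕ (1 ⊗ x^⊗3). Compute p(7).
p(7) = 1

A tropical monomial a ⊗ x^⊗i evaluates to a + i · x. Evaluating each term at x = 7:
  Term 0 contributes 1 + 0 · 7 = 1
  Term 1 contributes 2 + 1 · 7 = 9
  Term 2 contributes 9 + 2 · 7 = 23
  Term 3 contributes 1 + 3 · 7 = 22
p(7) = ⊕ of these = min[1, 9, 23, 22] = 1.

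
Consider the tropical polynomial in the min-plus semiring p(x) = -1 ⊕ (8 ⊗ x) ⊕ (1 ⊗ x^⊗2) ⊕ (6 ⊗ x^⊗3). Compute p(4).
p(4) = -1

A tropical monomial a ⊗ x^⊗i evaluates to a + i · x. Evaluating each term at x = 4:
  Term 0 contributes -1 + 0 · 4 = -1
  Term 1 contributes 8 + 1 · 4 = 12
  Term 2 contributes 1 + 2 · 4 = 9
  Term 3 contributes 6 + 3 · 4 = 18
p(4) = ⊕ of these = min[-1, 12, 9, 18] = -1.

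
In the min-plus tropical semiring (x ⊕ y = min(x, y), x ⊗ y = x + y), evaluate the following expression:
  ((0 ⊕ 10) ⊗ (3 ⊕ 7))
((0 ⊕ 10) ⊗ (3 ⊕ 7)) = 3

Expand innermost to outermost. Recall ⊕ takes the minimum of its arguments and ⊗ takes their sum. Working out the expression ((0 ⊕ 10) ⊗ (3 ⊕ 7)) gives 3.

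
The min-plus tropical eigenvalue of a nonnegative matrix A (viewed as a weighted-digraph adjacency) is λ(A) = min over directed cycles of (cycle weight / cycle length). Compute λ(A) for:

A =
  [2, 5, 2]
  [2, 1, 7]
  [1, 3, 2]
λ(A) = 1

Enumerate directed cycles and compute their means (weight / length). Sample:
  cycle 0 → 0: weight = 2, length = 1, mean = 2/1 ≈ 2.000
  cycle 1 → 1: weight = 1, length = 1, mean = 1/1 ≈ 1.000
  cycle 2 → 2: weight = 2, length = 1, mean = 2/1 ≈ 2.000
  cycle 0 → 1 → 0: weight = 7, length = 2, mean = 7/2 ≈ 3.500
  cycle 0 → 2 → 0: weight = 3, length = 2, mean = 3/2 ≈ 1.500
  cycle 1 → 0 → 1: weight = 7, length = 2, mean = 7/2 ≈ 3.500
Minimum mean = 1.000, attained e.g. along the cycle 1 → 1 with weight 1 and length 1. So λ(A) = 1/1 = 1.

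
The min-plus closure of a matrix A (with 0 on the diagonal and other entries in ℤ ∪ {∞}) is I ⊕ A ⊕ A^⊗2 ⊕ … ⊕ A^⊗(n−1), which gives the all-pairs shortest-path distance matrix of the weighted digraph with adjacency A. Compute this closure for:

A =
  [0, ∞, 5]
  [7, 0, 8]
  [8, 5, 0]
Closure =
  [0, 10, 5]
  [7, 0, 8]
  [8, 5, 0]

This is the Floyd-Warshall all-pairs shortest-path computation. For each intermediate vertex k = 0, 1, …, 2, update dist[i][j] ← min(dist[i][j], dist[i][k] + dist[k][j]). The final matrix gives, for each (i, j), the minimum total weight of any directed path from i to j (possibly empty when i = j).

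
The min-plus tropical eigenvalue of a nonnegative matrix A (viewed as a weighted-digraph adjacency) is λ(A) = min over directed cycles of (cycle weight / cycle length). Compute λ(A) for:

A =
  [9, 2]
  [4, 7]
λ(A) = 3

Enumerate directed cycles and compute their means (weight / length). Sample:
  cycle 0 → 0: weight = 9, length = 1, mean = 9/1 ≈ 9.000
  cycle 1 → 1: weight = 7, length = 1, mean = 7/1 ≈ 7.000
  cycle 0 → 1 → 0: weight = 6, length = 2, mean = 6/2 ≈ 3.000
  cycle 1 → 0 → 1: weight = 6, length = 2, mean = 6/2 ≈ 3.000
Minimum mean = 3.000, attained e.g. along the cycle 0 → 1 → 0 with weight 6 and length 2. So λ(A) = 6/2 = 3.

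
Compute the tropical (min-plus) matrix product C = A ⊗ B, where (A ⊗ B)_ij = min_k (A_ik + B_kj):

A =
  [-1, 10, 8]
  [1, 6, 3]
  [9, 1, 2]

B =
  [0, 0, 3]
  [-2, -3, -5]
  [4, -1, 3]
A ⊗ B =
  [-1, -1, 2]
  [1, 1, 1]
  [-1, -2, -4]

Apply the min-plus product entry-by-entry:
  C[0][0] = min over k of (A[0][0] + B[0][0] = -1 + 0 = -1, A[0][1] + B[1][0] = 10 + -2 = 8, A[0][2] + B[2][0] = 8 + 4 = 12) = -1 (attained at k = 0)
  C[0][1] = min over k of (A[0][0] + B[0][1] = -1 + 0 = -1, A[0][1] + B[1][1] = 10 + -3 = 7, A[0][2] + B[2][1] = 8 + -1 = 7) = -1 (attained at k = 0)
  C[0][2] = min over k of (A[0][0] + B[0][2] = -1 + 3 = 2, A[0][1] + B[1][2] = 10 + -5 = 5, A[0][2] + B[2][2] = 8 + 3 = 11) = 2 (attained at k = 0)
  C[1][0] = min over k of (A[1][0] + B[0][0] = 1 + 0 = 1, A[1][1] + B[1][0] = 6 + -2 = 4, A[1][2] + B[2][0] = 3 + 4 = 7) = 1 (attained at k = 0)
  C[1][1] = min over k of (A[1][0] + B[0][1] = 1 + 0 = 1, A[1][1] + B[1][1] = 6 + -3 = 3, A[1][2] + B[2][1] = 3 + -1 = 2) = 1 (attained at k = 0)
  C[1][2] = min over k of (A[1][0] + B[0][2] = 1 + 3 = 4, A[1][1] + B[1][2] = 6 + -5 = 1, A[1][2] + B[2][2] = 3 + 3 = 6) = 1 (attained at k = 1)
  C[2][0] = min over k of (A[2][0] + B[0][0] = 9 + 0 = 9, A[2][1] + B[1][0] = 1 + -2 = -1, A[2][2] + B[2][0] = 2 + 4 = 6) = -1 (attained at k = 1)
  C[2][1] = min over k of (A[2][0] + B[0][1] = 9 + 0 = 9, A[2][1] + B[1][1] = 1 + -3 = -2, A[2][2] + B[2][1] = 2 + -1 = 1) = -2 (attained at k = 1)
  C[2][2] = min over k of (A[2][0] + B[0][2] = 9 + 3 = 12, A[2][1] + B[1][2] = 1 + -5 = -4, A[2][2] + B[2][2] = 2 + 3 = 5) = -4 (attained at k = 1)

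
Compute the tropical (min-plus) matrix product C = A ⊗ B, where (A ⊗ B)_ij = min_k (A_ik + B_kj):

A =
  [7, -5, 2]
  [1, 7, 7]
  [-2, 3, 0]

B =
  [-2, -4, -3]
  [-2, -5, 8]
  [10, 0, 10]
A ⊗ B =
  [-7, -10, 3]
  [-1, -3, -2]
  [-4, -6, -5]

Apply the min-plus product entry-by-entry:
  C[0][0] = min over k of (A[0][0] + B[0][0] = 7 + -2 = 5, A[0][1] + B[1][0] = -5 + -2 = -7, A[0][2] + B[2][0] = 2 + 10 = 12) = -7 (attained at k = 1)
  C[0][1] = min over k of (A[0][0] + B[0][1] = 7 + -4 = 3, A[0][1] + B[1][1] = -5 + -5 = -10, A[0][2] + B[2][1] = 2 + 0 = 2) = -10 (attained at k = 1)
  C[0][2] = min over k of (A[0][0] + B[0][2] = 7 + -3 = 4, A[0][1] + B[1][2] = -5 + 8 = 3, A[0][2] + B[2][2] = 2 + 10 = 12) = 3 (attained at k = 1)
  C[1][0] = min over k of (A[1][0] + B[0][0] = 1 + -2 = -1, A[1][1] + B[1][0] = 7 + -2 = 5, A[1][2] + B[2][0] = 7 + 10 = 17) = -1 (attained at k = 0)
  C[1][1] = min over k of (A[1][0] + B[0][1] = 1 + -4 = -3, A[1][1] + B[1][1] = 7 + -5 = 2, A[1][2] + B[2][1] = 7 + 0 = 7) = -3 (attained at k = 0)
  C[1][2] = min over k of (A[1][0] + B[0][2] = 1 + -3 = -2, A[1][1] + B[1][2] = 7 + 8 = 15, A[1][2] + B[2][2] = 7 + 10 = 17) = -2 (attained at k = 0)
  C[2][0] = min over k of (A[2][0] + B[0][0] = -2 + -2 = -4, A[2][1] + B[1][0] = 3 + -2 = 1, A[2][2] + B[2][0] = 0 + 10 = 10) = -4 (attained at k = 0)
  C[2][1] = min over k of (A[2][0] + B[0][1] = -2 + -4 = -6, A[2][1] + B[1][1] = 3 + -5 = -2, A[2][2] + B[2][1] = 0 + 0 = 0) = -6 (attained at k = 0)
  C[2][2] = min over k of (A[2][0] + B[0][2] = -2 + -3 = -5, A[2][1] + B[1][2] = 3 + 8 = 11, A[2][2] + B[2][2] = 0 + 10 = 10) = -5 (attained at k = 0)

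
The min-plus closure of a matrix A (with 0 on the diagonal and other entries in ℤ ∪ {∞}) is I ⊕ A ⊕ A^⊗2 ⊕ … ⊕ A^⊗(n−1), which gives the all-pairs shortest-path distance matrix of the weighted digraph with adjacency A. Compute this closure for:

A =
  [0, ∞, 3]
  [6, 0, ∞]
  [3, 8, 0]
Closure =
  [0, 11, 3]
  [6, 0, 9]
  [3, 8, 0]

This is the Floyd-Warshall all-pairs shortest-path computation. For each intermediate vertex k = 0, 1, …, 2, update dist[i][j] ← min(dist[i][j], dist[i][k] + dist[k][j]). The final matrix gives, for each (i, j), the minimum total weight of any directed path from i to j (possibly empty when i = j).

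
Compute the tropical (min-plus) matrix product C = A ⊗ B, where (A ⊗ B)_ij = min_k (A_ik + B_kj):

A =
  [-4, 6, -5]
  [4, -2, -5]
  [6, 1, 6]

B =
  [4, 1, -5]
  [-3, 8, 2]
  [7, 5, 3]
A ⊗ B =
  [0, -3, -9]
  [-5, 0, -2]
  [-2, 7, 1]

Apply the min-plus product entry-by-entry:
  C[0][0] = min over k of (A[0][0] + B[0][0] = -4 + 4 = 0, A[0][1] + B[1][0] = 6 + -3 = 3, A[0][2] + B[2][0] = -5 + 7 = 2) = 0 (attained at k = 0)
  C[0][1] = min over k of (A[0][0] + B[0][1] = -4 + 1 = -3, A[0][1] + B[1][1] = 6 + 8 = 14, A[0][2] + B[2][1] = -5 + 5 = 0) = -3 (attained at k = 0)
  C[0][2] = min over k of (A[0][0] + B[0][2] = -4 + -5 = -9, A[0][1] + B[1][2] = 6 + 2 = 8, A[0][2] + B[2][2] = -5 + 3 = -2) = -9 (attained at k = 0)
  C[1][0] = min over k of (A[1][0] + B[0][0] = 4 + 4 = 8, A[1][1] + B[1][0] = -2 + -3 = -5, A[1][2] + B[2][0] = -5 + 7 = 2) = -5 (attained at k = 1)
  C[1][1] = min over k of (A[1][0] + B[0][1] = 4 + 1 = 5, A[1][1] + B[1][1] = -2 + 8 = 6, A[1][2] + B[2][1] = -5 + 5 = 0) = 0 (attained at k = 2)
  C[1][2] = min over k of (A[1][0] + B[0][2] = 4 + -5 = -1, A[1][1] + B[1][2] = -2 + 2 = 0, A[1][2] + B[2][2] = -5 + 3 = -2) = -2 (attained at k = 2)
  C[2][0] = min over k of (A[2][0] + B[0][0] = 6 + 4 = 10, A[2][1] + B[1][0] = 1 + -3 = -2, A[2][2] + B[2][0] = 6 + 7 = 13) = -2 (attained at k = 1)
  C[2][1] = min over k of (A[2][0] + B[0][1] = 6 + 1 = 7, A[2][1] + B[1][1] = 1 + 8 = 9, A[2][2] + B[2][1] = 6 + 5 = 11) = 7 (attained at k = 0)
  C[2][2] = min over k of (A[2][0] + B[0][2] = 6 + -5 = 1, A[2][1] + B[1][2] = 1 + 2 = 3, A[2][2] + B[2][2] = 6 + 3 = 9) = 1 (attained at k = 0)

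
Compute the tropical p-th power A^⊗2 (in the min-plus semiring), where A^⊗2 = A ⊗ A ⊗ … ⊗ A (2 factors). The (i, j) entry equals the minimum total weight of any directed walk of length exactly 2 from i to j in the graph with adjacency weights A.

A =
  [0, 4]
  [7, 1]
A^⊗2 =
  [0, 4]
  [7, 2]

Each entry (A^⊗2)_ij equals the minimum over all length-2 walks i = v_0 → v_1 → … → v_2 = j of Σ_t A[v_t][v_{t+1}]. For example, for (i, j) = (0, 1) we minimise over 2 possible intermediate vertex sequences; the minimum is 4, attained along the walk 0 → 0 → 1.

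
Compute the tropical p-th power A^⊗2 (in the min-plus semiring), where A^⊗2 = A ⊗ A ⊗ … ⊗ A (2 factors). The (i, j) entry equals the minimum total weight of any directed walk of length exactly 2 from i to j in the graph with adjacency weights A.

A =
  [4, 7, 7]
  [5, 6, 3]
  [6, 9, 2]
A^⊗2 =
  [8, 11, 9]
  [9, 12, 5]
  [8, 11, 4]

Each entry (A^⊗2)_ij equals the minimum over all length-2 walks i = v_0 → v_1 → … → v_2 = j of Σ_t A[v_t][v_{t+1}]. For example, for (i, j) = (0, 2) we minimise over 3 possible intermediate vertex sequences; the minimum is 9, attained along the walk 0 → 2 → 2.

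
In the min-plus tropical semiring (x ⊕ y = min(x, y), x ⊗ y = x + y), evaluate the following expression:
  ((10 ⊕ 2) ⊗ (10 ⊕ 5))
((10 ⊕ 2) ⊗ (10 ⊕ 5)) = 7

Expand innermost to outermost. Recall ⊕ takes the minimum of its arguments and ⊗ takes their sum. Working out the expression ((10 ⊕ 2) ⊗ (10 ⊕ 5)) gives 7.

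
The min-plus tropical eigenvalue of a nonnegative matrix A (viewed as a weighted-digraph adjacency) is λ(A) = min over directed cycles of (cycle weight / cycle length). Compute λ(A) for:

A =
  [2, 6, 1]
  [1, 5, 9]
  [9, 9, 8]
λ(A) = 2

Enumerate directed cycles and compute their means (weight / length). Sample:
  cycle 0 → 0: weight = 2, length = 1, mean = 2/1 ≈ 2.000
  cycle 1 → 1: weight = 5, length = 1, mean = 5/1 ≈ 5.000
  cycle 2 → 2: weight = 8, length = 1, mean = 8/1 ≈ 8.000
  cycle 0 → 1 → 0: weight = 7, length = 2, mean = 7/2 ≈ 3.500
  cycle 0 → 2 → 0: weight = 10, length = 2, mean = 10/2 ≈ 5.000
  cycle 1 → 0 → 1: weight = 7, length = 2, mean = 7/2 ≈ 3.500
Minimum mean = 2.000, attained e.g. along the cycle 0 → 0 with weight 2 and length 1. So λ(A) = 2/1 = 2.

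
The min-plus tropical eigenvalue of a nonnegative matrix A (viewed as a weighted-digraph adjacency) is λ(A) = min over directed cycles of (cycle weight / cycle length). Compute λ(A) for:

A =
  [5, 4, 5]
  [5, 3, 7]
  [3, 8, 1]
λ(A) = 1

Enumerate directed cycles and compute their means (weight / length). Sample:
  cycle 0 → 0: weight = 5, length = 1, mean = 5/1 ≈ 5.000
  cycle 1 → 1: weight = 3, length = 1, mean = 3/1 ≈ 3.000
  cycle 2 → 2: weight = 1, length = 1, mean = 1/1 ≈ 1.000
  cycle 0 → 1 → 0: weight = 9, length = 2, mean = 9/2 ≈ 4.500
  cycle 0 → 2 → 0: weight = 8, length = 2, mean = 8/2 ≈ 4.000
  cycle 1 → 0 → 1: weight = 9, length = 2, mean = 9/2 ≈ 4.500
Minimum mean = 1.000, attained e.g. along the cycle 2 → 2 with weight 1 and length 1. So λ(A) = 1/1 = 1.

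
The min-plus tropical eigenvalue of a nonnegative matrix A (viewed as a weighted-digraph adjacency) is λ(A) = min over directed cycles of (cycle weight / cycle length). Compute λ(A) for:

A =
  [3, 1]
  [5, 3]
λ(A) = 3

Enumerate directed cycles and compute their means (weight / length). Sample:
  cycle 0 → 0: weight = 3, length = 1, mean = 3/1 ≈ 3.000
  cycle 1 → 1: weight = 3, length = 1, mean = 3/1 ≈ 3.000
  cycle 0 → 1 → 0: weight = 6, length = 2, mean = 6/2 ≈ 3.000
  cycle 1 → 0 → 1: weight = 6, length = 2, mean = 6/2 ≈ 3.000
Minimum mean = 3.000, attained e.g. along the cycle 0 → 0 with weight 3 and length 1. So λ(A) = 3/1 = 3.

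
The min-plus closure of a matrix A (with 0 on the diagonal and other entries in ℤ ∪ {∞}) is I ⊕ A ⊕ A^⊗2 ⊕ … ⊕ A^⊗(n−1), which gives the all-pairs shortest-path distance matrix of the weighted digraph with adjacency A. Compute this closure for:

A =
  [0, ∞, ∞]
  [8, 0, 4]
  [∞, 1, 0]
Closure =
  [0, ∞, ∞]
  [8, 0, 4]
  [9, 1, 0]

This is the Floyd-Warshall all-pairs shortest-path computation. For each intermediate vertex k = 0, 1, …, 2, update dist[i][j] ← min(dist[i][j], dist[i][k] + dist[k][j]). The final matrix gives, for each (i, j), the minimum total weight of any directed path from i to j (possibly empty when i = j).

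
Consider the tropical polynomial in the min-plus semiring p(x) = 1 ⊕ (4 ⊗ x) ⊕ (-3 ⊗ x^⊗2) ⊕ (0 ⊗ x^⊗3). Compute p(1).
p(1) = -1

A tropical monomial a ⊗ x^⊗i evaluates to a + i · x. Evaluating each term at x = 1:
  Term 0 contributes 1 + 0 · 1 = 1
  Term 1 contributes 4 + 1 · 1 = 5
  Term 2 contributes -3 + 2 · 1 = -1
  Term 3 contributes 0 + 3 · 1 = 3
p(1) = ⊕ of these = min[1, 5, -1, 3] = -1.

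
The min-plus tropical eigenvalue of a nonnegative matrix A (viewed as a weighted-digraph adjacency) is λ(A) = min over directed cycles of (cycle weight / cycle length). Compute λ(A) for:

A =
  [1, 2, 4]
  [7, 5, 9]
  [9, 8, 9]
λ(A) = 1

Enumerate directed cycles and compute their means (weight / length). Sample:
  cycle 0 → 0: weight = 1, length = 1, mean = 1/1 ≈ 1.000
  cycle 1 → 1: weight = 5, length = 1, mean = 5/1 ≈ 5.000
  cycle 2 → 2: weight = 9, length = 1, mean = 9/1 ≈ 9.000
  cycle 0 → 1 → 0: weight = 9, length = 2, mean = 9/2 ≈ 4.500
  cycle 0 → 2 → 0: weight = 13, length = 2, mean = 13/2 ≈ 6.500
  cycle 1 → 0 → 1: weight = 9, length = 2, mean = 9/2 ≈ 4.500
Minimum mean = 1.000, attained e.g. along the cycle 0 → 0 with weight 1 and length 1. So λ(A) = 1/1 = 1.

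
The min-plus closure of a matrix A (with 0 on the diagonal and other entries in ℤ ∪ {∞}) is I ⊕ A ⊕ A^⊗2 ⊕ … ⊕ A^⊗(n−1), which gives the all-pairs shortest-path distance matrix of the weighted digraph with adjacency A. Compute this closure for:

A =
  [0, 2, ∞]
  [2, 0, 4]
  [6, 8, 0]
Closure =
  [0, 2, 6]
  [2, 0, 4]
  [6, 8, 0]

This is the Floyd-Warshall all-pairs shortest-path computation. For each intermediate vertex k = 0, 1, …, 2, update dist[i][j] ← min(dist[i][j], dist[i][k] + dist[k][j]). The final matrix gives, for each (i, j), the minimum total weight of any directed path from i to j (possibly empty when i = j).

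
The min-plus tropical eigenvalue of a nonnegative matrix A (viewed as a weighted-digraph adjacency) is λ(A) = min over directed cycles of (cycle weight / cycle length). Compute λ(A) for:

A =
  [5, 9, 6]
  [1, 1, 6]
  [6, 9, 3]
λ(A) = 1

Enumerate directed cycles and compute their means (weight / length). Sample:
  cycle 0 → 0: weight = 5, length = 1, mean = 5/1 ≈ 5.000
  cycle 1 → 1: weight = 1, length = 1, mean = 1/1 ≈ 1.000
  cycle 2 → 2: weight = 3, length = 1, mean = 3/1 ≈ 3.000
  cycle 0 → 1 → 0: weight = 10, length = 2, mean = 10/2 ≈ 5.000
  cycle 0 → 2 → 0: weight = 12, length = 2, mean = 12/2 ≈ 6.000
  cycle 1 → 0 → 1: weight = 10, length = 2, mean = 10/2 ≈ 5.000
Minimum mean = 1.000, attained e.g. along the cycle 1 → 1 with weight 1 and length 1. So λ(A) = 1/1 = 1.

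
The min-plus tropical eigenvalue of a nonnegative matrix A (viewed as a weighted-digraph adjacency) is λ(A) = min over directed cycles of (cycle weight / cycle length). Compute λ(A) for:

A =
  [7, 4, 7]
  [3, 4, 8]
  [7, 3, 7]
λ(A) = 7/2

Enumerate directed cycles and compute their means (weight / length). Sample:
  cycle 0 → 0: weight = 7, length = 1, mean = 7/1 ≈ 7.000
  cycle 1 → 1: weight = 4, length = 1, mean = 4/1 ≈ 4.000
  cycle 2 → 2: weight = 7, length = 1, mean = 7/1 ≈ 7.000
  cycle 0 → 1 → 0: weight = 7, length = 2, mean = 7/2 ≈ 3.500
  cycle 0 → 2 → 0: weight = 14, length = 2, mean = 14/2 ≈ 7.000
  cycle 1 → 0 → 1: weight = 7, length = 2, mean = 7/2 ≈ 3.500
Minimum mean = 3.500, attained e.g. along the cycle 0 → 1 → 0 with weight 7 and length 2. So λ(A) = 7/2 = 7/2.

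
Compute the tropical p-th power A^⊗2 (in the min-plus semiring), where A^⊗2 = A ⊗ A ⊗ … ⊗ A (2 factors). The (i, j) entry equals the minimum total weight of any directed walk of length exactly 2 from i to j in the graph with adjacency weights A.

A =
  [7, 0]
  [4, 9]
A^⊗2 =
  [4, 7]
  [11, 4]

Each entry (A^⊗2)_ij equals the minimum over all length-2 walks i = v_0 → v_1 → … → v_2 = j of Σ_t A[v_t][v_{t+1}]. For example, for (i, j) = (0, 1) we minimise over 2 possible intermediate vertex sequences; the minimum is 7, attained along the walk 0 → 0 → 1.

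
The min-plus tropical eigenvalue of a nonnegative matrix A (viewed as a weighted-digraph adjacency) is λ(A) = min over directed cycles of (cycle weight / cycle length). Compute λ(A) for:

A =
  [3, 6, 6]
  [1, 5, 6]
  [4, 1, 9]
λ(A) = 8/3

Enumerate directed cycles and compute their means (weight / length). Sample:
  cycle 0 → 0: weight = 3, length = 1, mean = 3/1 ≈ 3.000
  cycle 1 → 1: weight = 5, length = 1, mean = 5/1 ≈ 5.000
  cycle 2 → 2: weight = 9, length = 1, mean = 9/1 ≈ 9.000
  cycle 0 → 1 → 0: weight = 7, length = 2, mean = 7/2 ≈ 3.500
  cycle 0 → 2 → 0: weight = 10, length = 2, mean = 10/2 ≈ 5.000
  cycle 1 → 0 → 1: weight = 7, length = 2, mean = 7/2 ≈ 3.500
Minimum mean = 2.667, attained e.g. along the cycle 0 → 2 → 1 → 0 with weight 8 and length 3. So λ(A) = 8/3 = 8/3.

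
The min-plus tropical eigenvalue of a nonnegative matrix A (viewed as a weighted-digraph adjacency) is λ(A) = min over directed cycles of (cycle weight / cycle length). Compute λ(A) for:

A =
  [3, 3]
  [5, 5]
λ(A) = 3

Enumerate directed cycles and compute their means (weight / length). Sample:
  cycle 0 → 0: weight = 3, length = 1, mean = 3/1 ≈ 3.000
  cycle 1 → 1: weight = 5, length = 1, mean = 5/1 ≈ 5.000
  cycle 0 → 1 → 0: weight = 8, length = 2, mean = 8/2 ≈ 4.000
  cycle 1 → 0 → 1: weight = 8, length = 2, mean = 8/2 ≈ 4.000
Minimum mean = 3.000, attained e.g. along the cycle 0 → 0 with weight 3 and length 1. So λ(A) = 3/1 = 3.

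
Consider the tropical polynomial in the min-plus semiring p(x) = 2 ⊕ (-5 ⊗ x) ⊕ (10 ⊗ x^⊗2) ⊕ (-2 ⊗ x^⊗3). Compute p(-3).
p(-3) = -11

A tropical monomial a ⊗ x^⊗i evaluates to a + i · x. Evaluating each term at x = -3:
  Term 0 contributes 2 + 0 · -3 = 2
  Term 1 contributes -5 + 1 · -3 = -8
  Term 2 contributes 10 + 2 · -3 = 4
  Term 3 contributes -2 + 3 · -3 = -11
p(-3) = ⊕ of these = min[2, -8, 4, -11] = -11.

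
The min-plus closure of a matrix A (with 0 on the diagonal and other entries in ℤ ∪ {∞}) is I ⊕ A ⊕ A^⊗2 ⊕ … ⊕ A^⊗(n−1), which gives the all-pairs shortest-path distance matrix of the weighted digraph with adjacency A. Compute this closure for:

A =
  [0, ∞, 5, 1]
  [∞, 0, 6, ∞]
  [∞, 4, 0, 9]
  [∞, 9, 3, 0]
Closure =
  [0, 8, 4, 1]
  [∞, 0, 6, 15]
  [∞, 4, 0, 9]
  [∞, 7, 3, 0]

This is the Floyd-Warshall all-pairs shortest-path computation. For each intermediate vertex k = 0, 1, …, 3, update dist[i][j] ← min(dist[i][j], dist[i][k] + dist[k][j]). The final matrix gives, for each (i, j), the minimum total weight of any directed path from i to j (possibly empty when i = j).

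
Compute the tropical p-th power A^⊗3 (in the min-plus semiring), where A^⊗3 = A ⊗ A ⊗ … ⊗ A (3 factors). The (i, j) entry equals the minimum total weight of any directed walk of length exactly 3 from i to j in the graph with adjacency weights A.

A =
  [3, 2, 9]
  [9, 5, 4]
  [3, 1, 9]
A^⊗3 =
  [9, 7, 9]
  [10, 9, 9]
  [8, 6, 9]

Each entry (A^⊗3)_ij equals the minimum over all length-3 walks i = v_0 → v_1 → … → v_3 = j of Σ_t A[v_t][v_{t+1}]. For example, for (i, j) = (0, 2) we minimise over 9 possible intermediate vertex sequences; the minimum is 9, attained along the walk 0 → 0 → 1 → 2.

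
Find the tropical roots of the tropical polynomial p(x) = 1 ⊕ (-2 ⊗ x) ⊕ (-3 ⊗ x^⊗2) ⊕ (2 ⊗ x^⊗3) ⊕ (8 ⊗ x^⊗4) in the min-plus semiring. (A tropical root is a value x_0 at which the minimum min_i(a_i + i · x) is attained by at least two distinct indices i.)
Roots: {-6, -5, 1, 3}

Each tropical root is a break point of the lower envelope of the lines y = a_i + i · x (there are 5 lines, with slopes 0, 1, ..., 4). Only the lines that attain the minimum somewhere contribute to roots; other lines are dominated. Here the surviving (envelope) indices are i = 4, i = 3, i = 2, i = 1, i = 0.
Intersections between consecutive envelope lines give the roots: for adjacent envelope indices i < j the intersection is x = (a_i − a_j) / (j − i). Reading off the sorted break points: {-6, -5, 1, 3}.
Verification: at each break x_0, at least two indices attain the minimum of min_i(a_i + i · x_0).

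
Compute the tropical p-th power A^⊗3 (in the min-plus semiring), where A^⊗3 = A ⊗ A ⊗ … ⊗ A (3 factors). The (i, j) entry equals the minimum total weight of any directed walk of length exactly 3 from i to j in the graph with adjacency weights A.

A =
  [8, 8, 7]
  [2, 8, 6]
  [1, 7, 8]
A^⊗3 =
  [15, 16, 15]
  [10, 15, 14]
  [9, 15, 15]

Each entry (A^⊗3)_ij equals the minimum over all length-3 walks i = v_0 → v_1 → … → v_3 = j of Σ_t A[v_t][v_{t+1}]. For example, for (i, j) = (0, 2) we minimise over 9 possible intermediate vertex sequences; the minimum is 15, attained along the walk 0 → 2 → 0 → 2.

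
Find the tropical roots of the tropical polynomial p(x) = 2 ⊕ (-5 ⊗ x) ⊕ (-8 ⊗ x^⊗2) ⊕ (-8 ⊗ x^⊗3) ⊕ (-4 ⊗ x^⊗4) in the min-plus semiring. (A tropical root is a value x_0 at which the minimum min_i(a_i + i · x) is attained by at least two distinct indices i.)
Roots: {-4, 0, 3, 7}

Each tropical root is a break point of the lower envelope of the lines y = a_i + i · x (there are 5 lines, with slopes 0, 1, ..., 4). Only the lines that attain the minimum somewhere contribute to roots; other lines are dominated. Here the surviving (envelope) indices are i = 4, i = 3, i = 2, i = 1, i = 0.
Intersections between consecutive envelope lines give the roots: for adjacent envelope indices i < j the intersection is x = (a_i − a_j) / (j − i). Reading off the sorted break points: {-4, 0, 3, 7}.
Verification: at each break x_0, at least two indices attain the minimum of min_i(a_i + i · x_0).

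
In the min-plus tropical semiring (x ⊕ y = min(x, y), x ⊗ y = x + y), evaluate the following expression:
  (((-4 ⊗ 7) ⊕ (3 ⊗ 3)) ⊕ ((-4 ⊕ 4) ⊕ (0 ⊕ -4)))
(((-4 ⊗ 7) ⊕ (3 ⊗ 3)) ⊕ ((-4 ⊕ 4) ⊕ (0 ⊕ -4))) = -4

Expand innermost to outermost. Recall ⊕ takes the minimum of its arguments and ⊗ takes their sum. Working out the expression (((-4 ⊗ 7) ⊕ (3 ⊗ 3)) ⊕ ((-4 ⊕ 4) ⊕ (0 ⊕ -4))) gives -4.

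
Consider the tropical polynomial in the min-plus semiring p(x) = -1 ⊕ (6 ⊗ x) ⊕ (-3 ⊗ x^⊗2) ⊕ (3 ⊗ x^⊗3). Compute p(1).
p(1) = -1

A tropical monomial a ⊗ x^⊗i evaluates to a + i · x. Evaluating each term at x = 1:
  Term 0 contributes -1 + 0 · 1 = -1
  Term 1 contributes 6 + 1 · 1 = 7
  Term 2 contributes -3 + 2 · 1 = -1
  Term 3 contributes 3 + 3 · 1 = 6
p(1) = ⊕ of these = min[-1, 7, -1, 6] = -1.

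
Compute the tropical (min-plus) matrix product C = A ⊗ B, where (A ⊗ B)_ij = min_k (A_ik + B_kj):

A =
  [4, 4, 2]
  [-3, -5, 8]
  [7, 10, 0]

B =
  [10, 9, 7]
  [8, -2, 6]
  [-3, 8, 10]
A ⊗ B =
  [-1, 2, 10]
  [3, -7, 1]
  [-3, 8, 10]

Apply the min-plus product entry-by-entry:
  C[0][0] = min over k of (A[0][0] + B[0][0] = 4 + 10 = 14, A[0][1] + B[1][0] = 4 + 8 = 12, A[0][2] + B[2][0] = 2 + -3 = -1) = -1 (attained at k = 2)
  C[0][1] = min over k of (A[0][0] + B[0][1] = 4 + 9 = 13, A[0][1] + B[1][1] = 4 + -2 = 2, A[0][2] + B[2][1] = 2 + 8 = 10) = 2 (attained at k = 1)
  C[0][2] = min over k of (A[0][0] + B[0][2] = 4 + 7 = 11, A[0][1] + B[1][2] = 4 + 6 = 10, A[0][2] + B[2][2] = 2 + 10 = 12) = 10 (attained at k = 1)
  C[1][0] = min over k of (A[1][0] + B[0][0] = -3 + 10 = 7, A[1][1] + B[1][0] = -5 + 8 = 3, A[1][2] + B[2][0] = 8 + -3 = 5) = 3 (attained at k = 1)
  C[1][1] = min over k of (A[1][0] + B[0][1] = -3 + 9 = 6, A[1][1] + B[1][1] = -5 + -2 = -7, A[1][2] + B[2][1] = 8 + 8 = 16) = -7 (attained at k = 1)
  C[1][2] = min over k of (A[1][0] + B[0][2] = -3 + 7 = 4, A[1][1] + B[1][2] = -5 + 6 = 1, A[1][2] + B[2][2] = 8 + 10 = 18) = 1 (attained at k = 1)
  C[2][0] = min over k of (A[2][0] + B[0][0] = 7 + 10 = 17, A[2][1] + B[1][0] = 10 + 8 = 18, A[2][2] + B[2][0] = 0 + -3 = -3) = -3 (attained at k = 2)
  C[2][1] = min over k of (A[2][0] + B[0][1] = 7 + 9 = 16, A[2][1] + B[1][1] = 10 + -2 = 8, A[2][2] + B[2][1] = 0 + 8 = 8) = 8 (attained at k = 1)
  C[2][2] = min over k of (A[2][0] + B[0][2] = 7 + 7 = 14, A[2][1] + B[1][2] = 10 + 6 = 16, A[2][2] + B[2][2] = 0 + 10 = 10) = 10 (attained at k = 2)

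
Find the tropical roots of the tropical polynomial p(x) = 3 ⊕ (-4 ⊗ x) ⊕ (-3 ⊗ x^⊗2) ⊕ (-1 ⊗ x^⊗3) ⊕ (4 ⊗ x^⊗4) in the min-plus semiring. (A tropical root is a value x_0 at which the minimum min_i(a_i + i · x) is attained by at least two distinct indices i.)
Roots: {-5, -2, -1, 7}

Each tropical root is a break point of the lower envelope of the lines y = a_i + i · x (there are 5 lines, with slopes 0, 1, ..., 4). Only the lines that attain the minimum somewhere contribute to roots; other lines are dominated. Here the surviving (envelope) indices are i = 4, i = 3, i = 2, i = 1, i = 0.
Intersections between consecutive envelope lines give the roots: for adjacent envelope indices i < j the intersection is x = (a_i − a_j) / (j − i). Reading off the sorted break points: {-5, -2, -1, 7}.
Verification: at each break x_0, at least two indices attain the minimum of min_i(a_i + i · x_0).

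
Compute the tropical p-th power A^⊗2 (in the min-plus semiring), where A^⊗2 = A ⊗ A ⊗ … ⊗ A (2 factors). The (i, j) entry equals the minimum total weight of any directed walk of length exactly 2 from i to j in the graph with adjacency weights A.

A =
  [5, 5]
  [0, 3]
A^⊗2 =
  [5, 8]
  [3, 5]

Each entry (A^⊗2)_ij equals the minimum over all length-2 walks i = v_0 → v_1 → … → v_2 = j of Σ_t A[v_t][v_{t+1}]. For example, for (i, j) = (0, 1) we minimise over 2 possible intermediate vertex sequences; the minimum is 8, attained along the walk 0 → 1 → 1.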